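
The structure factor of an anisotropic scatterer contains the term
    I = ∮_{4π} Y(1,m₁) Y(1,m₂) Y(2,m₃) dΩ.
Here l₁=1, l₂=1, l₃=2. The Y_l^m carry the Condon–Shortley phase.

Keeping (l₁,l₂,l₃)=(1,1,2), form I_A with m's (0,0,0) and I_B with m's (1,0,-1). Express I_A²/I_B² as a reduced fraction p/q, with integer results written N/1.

4/3

l's match ⇒ only the (l;m) 3-j factors differ between A and B.
A: triangle coeff Δ(1,1,2) = 1/30; Σ_t [0,0]: t=0:+1/1 = 1/1; (3j)²=2/15 [(1 1 2; 0 0 0)], sign=+1
B: triangle coeff Δ(1,1,2) = 1/30; Σ_t [0,0]: t=0:+1/2 = 1/2; (3j)²=1/10 [(1 1 2; 1 0 -1)], sign=-1
I_A²/I_B² = (2/15)/(1/10) = 4/3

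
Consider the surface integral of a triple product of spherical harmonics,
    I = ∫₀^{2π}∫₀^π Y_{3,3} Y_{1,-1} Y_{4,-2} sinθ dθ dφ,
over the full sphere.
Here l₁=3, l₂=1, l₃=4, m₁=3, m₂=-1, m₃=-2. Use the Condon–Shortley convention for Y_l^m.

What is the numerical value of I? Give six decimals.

0.061558

Checks pass: Σm=0; 8 even; l₃=4∈[2,4].
(2·3+1)(2·1+1)(2·4+1) = 189
Δ: 0! 6! 2! / 9! → 1/252
sum: t=0:+1/36 = 1/36
3j²(3 1 4; 0 0 0) = Δ·Π!·Σ² = 4/63  (sign +1)
sum: t=0:+1/1440 = 1/1440
3j²(3 1 4; 3 -1 -2) = Δ·Π!·Σ² = 1/252  (sign +1)
combine: 4πI² = 189·4/63·1/252 = 1/21
take √, sign +1: I = 0.06155813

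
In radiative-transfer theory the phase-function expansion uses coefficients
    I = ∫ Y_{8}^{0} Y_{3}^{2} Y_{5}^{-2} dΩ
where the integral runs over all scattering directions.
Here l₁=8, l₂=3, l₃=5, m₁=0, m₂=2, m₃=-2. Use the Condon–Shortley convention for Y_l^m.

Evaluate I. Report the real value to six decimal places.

Checks pass: Σm=0; 16 even; l₃=5∈[5,11].
(2·8+1)(2·3+1)(2·5+1) = 1309
Δ: 6! 10! 0! / 17! → 1/136136
sum: t=3:−1/518400 = -1/518400
3j²(8 3 5; 0 0 0) = Δ·Π!·Σ² = 56/2431  (sign +1)
sum: t=5:−1/3628800 = -1/3628800
3j²(8 3 5; 0 2 -2) = Δ·Π!·Σ² = 8/2431  (sign +1)
combine: 4πI² = 1309·56/2431·8/2431 = 3136/31603
take √, sign +1: I = 0.08886258

0.088863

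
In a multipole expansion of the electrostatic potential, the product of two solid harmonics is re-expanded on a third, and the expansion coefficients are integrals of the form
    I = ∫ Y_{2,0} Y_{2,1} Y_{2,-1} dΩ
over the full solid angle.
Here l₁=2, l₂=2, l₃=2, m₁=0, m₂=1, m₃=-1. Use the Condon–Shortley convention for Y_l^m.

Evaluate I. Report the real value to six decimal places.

m-sum 0 ✓  L=6 even ✓  0≤2≤4 ✓
Π(2lᵢ+1) = 5×5×5 = 125
triangle coeff Δ(2,2,2) = 1/630
Σ_t [0,2]: t=0:+1/8 t=1:−1/1 t=2:+1/8 = -3/4
(3j)²=2/35 [(2 2 2; 0 0 0)], sign=-1
Σ_t [1,2]: t=1:−1/2 t=2:+1/4 = -1/4
(3j)²=1/70 [(2 2 2; 0 1 -1)], sign=+1
⇒ 4πI² = 5/49
I = (-1)√(5/49/(4π)) = -0.09011188

-0.090112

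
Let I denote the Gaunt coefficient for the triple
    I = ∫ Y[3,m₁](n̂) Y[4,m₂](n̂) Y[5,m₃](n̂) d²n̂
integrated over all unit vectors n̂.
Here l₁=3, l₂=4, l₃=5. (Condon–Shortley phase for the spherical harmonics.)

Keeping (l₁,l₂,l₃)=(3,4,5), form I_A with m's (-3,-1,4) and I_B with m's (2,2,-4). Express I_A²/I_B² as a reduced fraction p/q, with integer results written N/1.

27/16

l's match ⇒ only the (l;m) 3-j factors differ between A and B.
A: triangle coeff Δ(3,4,5) = 1/180180; Σ_t [2,2]: t=2:+1/5760 = 1/5760; (3j)²=9/286 [(3 4 5; -3 -1 4)], sign=-1
B: triangle coeff Δ(3,4,5) = 1/180180; Σ_t [0,1]: t=0:+1/8640 t=1:−1/2880 = -1/4320; (3j)²=8/429 [(3 4 5; 2 2 -4)], sign=+1
I_A²/I_B² = (9/286)/(8/429) = 27/16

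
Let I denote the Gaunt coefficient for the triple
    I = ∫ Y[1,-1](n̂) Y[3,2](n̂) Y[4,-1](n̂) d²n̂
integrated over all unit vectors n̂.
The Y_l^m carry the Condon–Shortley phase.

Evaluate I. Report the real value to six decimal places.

-0.106622

m-sum 0 ✓  L=8 even ✓  2≤4≤4 ✓
Π(2lᵢ+1) = 3×7×9 = 189
triangle coeff Δ(1,3,4) = 1/252
Σ_t [0,0]: t=0:+1/36 = 1/36
(3j)²=4/63 [(1 3 4; 0 0 0)], sign=+1
Σ_t [0,0]: t=0:+1/240 = 1/240
(3j)²=1/84 [(1 3 4; -1 2 -1)], sign=-1
⇒ 4πI² = 1/7
I = (-1)√(1/7/(4π)) = -0.10662181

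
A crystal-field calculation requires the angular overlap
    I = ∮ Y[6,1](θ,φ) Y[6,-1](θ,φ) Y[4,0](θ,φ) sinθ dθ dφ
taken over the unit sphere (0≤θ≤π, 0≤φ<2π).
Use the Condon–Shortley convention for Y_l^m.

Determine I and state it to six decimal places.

-0.096546

Rules hold: Σm=0, L=16 even, 0≤4≤12.
N = 13·13·9 = 1521
Δ = 8!·4!·4!/17! = 1/15315300
Racah Σ t=2..6: t=2:+1/829440 t=3:−1/25920 t=4:+1/9216 t=5:−1/25920 t=6:+1/829440 = 7/207360
⇒ 3j(6 6 4; 0 0 0)² = 28/2431, sgn +1
Racah Σ t=1..5: t=1:−1/2903040 t=2:+1/51840 t=3:−1/11520 t=4:+1/20736 t=5:−1/414720 = -1/45360
⇒ 3j(6 6 4; 1 -1 0)² = 1024/153153, sgn -1
4πI² = N·(3j₀)²·(3jₘ)² = 4096/34969
I = -1·√(0.117132/4π) = -0.09654581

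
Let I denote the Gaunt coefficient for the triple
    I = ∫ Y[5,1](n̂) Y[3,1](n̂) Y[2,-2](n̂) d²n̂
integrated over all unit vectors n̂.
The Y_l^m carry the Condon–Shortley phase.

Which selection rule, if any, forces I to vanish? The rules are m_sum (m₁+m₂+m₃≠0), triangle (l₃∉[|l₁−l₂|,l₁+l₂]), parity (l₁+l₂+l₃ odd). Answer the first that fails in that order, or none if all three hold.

azimuthal sum: 1 + 1 − 2 = 0  ✓
2 ≤ 2 ≤ 8 (triangle on l)  ✓
L = 5 + 3 + 2 = 10 (even)  ✓

none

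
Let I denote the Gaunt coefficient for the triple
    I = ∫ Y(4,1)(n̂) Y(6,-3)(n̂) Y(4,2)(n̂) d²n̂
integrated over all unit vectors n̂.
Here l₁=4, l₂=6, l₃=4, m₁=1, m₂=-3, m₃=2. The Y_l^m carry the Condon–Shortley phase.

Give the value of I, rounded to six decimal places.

-0.103072

Rules hold: Σm=0, L=14 even, 2≤4≤10.
N = 9·13·9 = 1053
Δ = 6!·2!·6!/15! = 1/1261260
Racah Σ t=2..4: t=2:+1/4608 t=3:−1/1296 t=4:+1/4608 = -7/20736
⇒ 3j(4 6 4; 0 0 0)² = 20/1287, sgn -1
Racah Σ t=1..3: t=1:−1/11520 t=2:+1/5760 t=3:−1/51840 = 7/103680
⇒ 3j(4 6 4; 1 -3 2)² = 7/858, sgn +1
4πI² = N·(3j₀)²·(3jₘ)² = 210/1573
I = -1·√(0.133503/4π) = -0.10307192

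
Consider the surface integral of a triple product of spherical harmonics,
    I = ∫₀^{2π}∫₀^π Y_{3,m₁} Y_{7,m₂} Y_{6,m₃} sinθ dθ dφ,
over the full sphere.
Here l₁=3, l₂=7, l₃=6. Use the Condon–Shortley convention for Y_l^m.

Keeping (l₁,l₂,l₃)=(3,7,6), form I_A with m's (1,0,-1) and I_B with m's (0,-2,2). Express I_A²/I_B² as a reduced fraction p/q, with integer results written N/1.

l's match ⇒ only the (l;m) 3-j factors differ between A and B.
A: triangle coeff Δ(3,7,6) = 1/2042040; Σ_t [0,2]: t=0:+1/1451520 t=1:−1/103680 t=2:+1/115200 = -1/3628800; (3j)²=1/36465 [(3 7 6; 1 0 -1)], sign=+1
B: triangle coeff Δ(3,7,6) = 1/2042040; Σ_t [1,3]: t=1:−1/207360 t=2:+1/120960 t=3:−1/967680 = 1/414720; (3j)²=21/4862 [(3 7 6; 0 -2 2)], sign=+1
I_A²/I_B² = (1/36465)/(21/4862) = 2/315

2/315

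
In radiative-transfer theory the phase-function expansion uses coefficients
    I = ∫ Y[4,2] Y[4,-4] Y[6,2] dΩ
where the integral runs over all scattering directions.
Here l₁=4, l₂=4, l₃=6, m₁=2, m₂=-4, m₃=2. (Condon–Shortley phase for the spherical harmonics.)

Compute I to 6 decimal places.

m-sum 0 ✓  L=14 even ✓  0≤6≤8 ✓
Π(2lᵢ+1) = 9×9×13 = 1053
triangle coeff Δ(4,4,6) = 1/1261260
Σ_t [0,2]: t=0:+1/4608 t=1:−1/1296 t=2:+1/4608 = -7/20736
(3j)²=20/1287 [(4 4 6; 0 0 0)], sign=-1
Σ_t [0,0]: t=0:+1/69120 = 1/69120
(3j)²=4/429 [(4 4 6; 2 -4 2)], sign=+1
⇒ 4πI² = 240/1573
I = (-1)√(240/1573/(4π)) = -0.11018851

-0.110189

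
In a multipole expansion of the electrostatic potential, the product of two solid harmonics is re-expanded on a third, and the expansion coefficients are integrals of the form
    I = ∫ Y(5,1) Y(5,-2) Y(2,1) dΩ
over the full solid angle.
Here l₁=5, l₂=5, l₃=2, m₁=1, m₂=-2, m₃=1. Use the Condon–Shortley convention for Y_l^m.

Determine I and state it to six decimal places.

0.104819

m-sum 0 ✓  L=12 even ✓  0≤2≤10 ✓
Π(2lᵢ+1) = 11×11×5 = 605
triangle coeff Δ(5,5,2) = 1/38610
Σ_t [3,5]: t=3:−1/2880 t=4:+1/576 t=5:−1/2880 = 1/960
(3j)²=10/429 [(5 5 2; 0 0 0)], sign=+1
Σ_t [2,3]: t=2:+1/2880 t=3:−1/1440 = -1/2880
(3j)²=7/715 [(5 5 2; 1 -2 1)], sign=+1
⇒ 4πI² = 70/507
I = (+1)√(70/507/(4π)) = 0.10481902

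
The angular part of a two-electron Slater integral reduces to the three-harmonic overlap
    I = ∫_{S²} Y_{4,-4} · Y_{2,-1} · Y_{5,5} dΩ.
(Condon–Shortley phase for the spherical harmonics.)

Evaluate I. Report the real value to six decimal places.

0.000000

l₁+l₂+l₃=11 is odd: 3j(l;000)=0 ⇒ I=0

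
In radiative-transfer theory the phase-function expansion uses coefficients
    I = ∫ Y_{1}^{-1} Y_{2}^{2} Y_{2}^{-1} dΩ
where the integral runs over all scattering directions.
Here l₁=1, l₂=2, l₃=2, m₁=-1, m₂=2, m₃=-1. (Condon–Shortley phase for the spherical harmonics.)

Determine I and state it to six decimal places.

l₁+l₂+l₃=5 is odd: 3j(l;000)=0 ⇒ I=0

0.000000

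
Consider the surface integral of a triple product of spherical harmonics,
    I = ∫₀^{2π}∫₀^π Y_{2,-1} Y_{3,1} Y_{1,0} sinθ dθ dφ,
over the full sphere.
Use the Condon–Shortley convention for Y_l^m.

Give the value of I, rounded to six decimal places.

-0.233597

Checks pass: Σm=0; 6 even; l₃=1∈[1,5].
(2·2+1)(2·3+1)(2·1+1) = 105
Δ: 4! 0! 2! / 7! → 1/105
sum: t=2:+1/4 = 1/4
3j²(2 3 1; 0 0 0) = Δ·Π!·Σ² = 3/35  (sign -1)
sum: t=3:−1/6 = -1/6
3j²(2 3 1; -1 1 0) = Δ·Π!·Σ² = 8/105  (sign +1)
combine: 4πI² = 105·3/35·8/105 = 24/35
take √, sign -1: I = -0.23359668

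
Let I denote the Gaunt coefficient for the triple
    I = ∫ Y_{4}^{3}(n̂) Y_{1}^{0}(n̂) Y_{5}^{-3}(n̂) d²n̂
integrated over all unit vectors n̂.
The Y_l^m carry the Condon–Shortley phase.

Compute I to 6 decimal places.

-0.196426

m-sum 0 ✓  L=10 even ✓  3≤5≤5 ✓
Π(2lᵢ+1) = 9×3×11 = 297
triangle coeff Δ(4,1,5) = 1/495
Σ_t [0,0]: t=0:+1/576 = 1/576
(3j)²=5/99 [(4 1 5; 0 0 0)], sign=-1
Σ_t [0,0]: t=0:+1/5040 = 1/5040
(3j)²=16/495 [(4 1 5; 3 0 -3)], sign=+1
⇒ 4πI² = 16/33
I = (-1)√(16/33/(4π)) = -0.19642560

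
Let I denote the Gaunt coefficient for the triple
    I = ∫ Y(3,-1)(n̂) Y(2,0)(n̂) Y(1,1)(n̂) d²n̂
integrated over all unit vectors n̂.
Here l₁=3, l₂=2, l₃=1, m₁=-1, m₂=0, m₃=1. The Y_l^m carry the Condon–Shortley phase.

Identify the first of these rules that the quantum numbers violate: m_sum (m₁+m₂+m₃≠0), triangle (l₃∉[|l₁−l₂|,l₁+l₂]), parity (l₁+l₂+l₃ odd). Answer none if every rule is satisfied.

none

m₁+m₂+m₃ = -1 + 0 + 1 = 0  ✓
triangle: |3−2|=1 ≤ l₃=1 ≤ 3+2=5  ✓
parity: l₁+l₂+l₃ = 6 is even  ✓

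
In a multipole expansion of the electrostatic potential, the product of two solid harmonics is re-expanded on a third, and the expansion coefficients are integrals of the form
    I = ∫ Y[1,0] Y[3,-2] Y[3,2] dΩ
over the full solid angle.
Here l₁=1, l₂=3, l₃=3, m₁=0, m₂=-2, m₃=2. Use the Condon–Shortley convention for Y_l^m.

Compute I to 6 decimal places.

0.000000

L=7 odd ⇒ parity kills the (l;000) factor ⇒ I = 0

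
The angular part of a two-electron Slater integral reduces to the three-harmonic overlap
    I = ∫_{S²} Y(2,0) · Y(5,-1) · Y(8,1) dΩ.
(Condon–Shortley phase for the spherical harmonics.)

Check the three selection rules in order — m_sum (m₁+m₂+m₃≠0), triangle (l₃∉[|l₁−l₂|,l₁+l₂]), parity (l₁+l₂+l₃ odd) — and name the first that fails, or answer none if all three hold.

m₁+m₂+m₃ = 0 − 1 + 1 = 0  ✓
triangle: |2−5|=3 ≤ l₃=8 ≤ 2+5=7  ✗
parity: l₁+l₂+l₃ = 15 is odd

triangle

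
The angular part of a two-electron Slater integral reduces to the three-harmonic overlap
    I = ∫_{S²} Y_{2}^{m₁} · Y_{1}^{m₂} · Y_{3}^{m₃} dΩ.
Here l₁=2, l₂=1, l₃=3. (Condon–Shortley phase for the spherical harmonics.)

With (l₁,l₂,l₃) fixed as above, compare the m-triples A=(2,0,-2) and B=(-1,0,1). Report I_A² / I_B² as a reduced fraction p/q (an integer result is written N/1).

Shared (l₁,l₂,l₃)=(2,1,3): N and (l;000)² cancel in I_A²/I_B².
A: Δ = 0!·4!·2!/7! = 1/105; Racah Σ t=0..0: t=0:+1/24 = 1/24; ⇒ 3j(2 1 3; 2 0 -2)² = 1/21, sgn -1
B: Δ = 0!·4!·2!/7! = 1/105; Racah Σ t=0..0: t=0:+1/6 = 1/6; ⇒ 3j(2 1 3; -1 0 1)² = 8/105, sgn +1
I_A²/I_B² = (1/21)/(8/105) = 5/8

5/8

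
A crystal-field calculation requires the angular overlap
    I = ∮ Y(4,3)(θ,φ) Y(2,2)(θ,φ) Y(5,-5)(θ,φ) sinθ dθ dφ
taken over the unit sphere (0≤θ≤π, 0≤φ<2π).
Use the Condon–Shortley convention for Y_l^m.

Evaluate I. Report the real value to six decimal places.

0.000000

L=11 odd ⇒ parity kills the (l;000) factor ⇒ I = 0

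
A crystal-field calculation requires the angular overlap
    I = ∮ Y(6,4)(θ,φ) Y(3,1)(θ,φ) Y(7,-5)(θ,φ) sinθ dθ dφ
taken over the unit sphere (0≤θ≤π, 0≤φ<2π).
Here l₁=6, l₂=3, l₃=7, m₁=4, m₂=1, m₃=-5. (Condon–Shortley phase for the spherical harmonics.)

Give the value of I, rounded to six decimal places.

-0.082471

Rules hold: Σm=0, L=16 even, 3≤7≤9.
N = 13·7·15 = 1365
Δ = 2!·10!·4!/17! = 1/2042040
Racah Σ t=0..2: t=0:+1/207360 t=1:−1/57600 t=2:+1/207360 = -1/129600
⇒ 3j(6 3 7; 0 0 0)² = 168/12155, sgn +1
Racah Σ t=0..2: t=0:+1/3870720 t=1:−1/2177280 t=2:+1/29030400 = -29/174182400
⇒ 3j(6 3 7; 4 1 -5)² = 841/185640, sgn -1
4πI² = N·(3j₀)²·(3jₘ)² = 17661/206635
I = -1·√(0.0854695/4π) = -0.08247091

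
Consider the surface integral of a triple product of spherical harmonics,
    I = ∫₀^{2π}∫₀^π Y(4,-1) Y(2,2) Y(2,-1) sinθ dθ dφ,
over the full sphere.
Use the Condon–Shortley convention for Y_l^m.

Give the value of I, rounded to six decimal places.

m-sum 0 ✓  L=8 even ✓  2≤2≤6 ✓
Π(2lᵢ+1) = 9×5×5 = 225
triangle coeff Δ(4,2,2) = 1/630
Σ_t [2,2]: t=2:+1/16 = 1/16
(3j)²=2/35 [(4 2 2; 0 0 0)], sign=+1
Σ_t [4,4]: t=4:+1/144 = 1/144
(3j)²=1/126 [(4 2 2; -1 2 -1)], sign=-1
⇒ 4πI² = 5/49
I = (-1)√(5/49/(4π)) = -0.09011188

-0.090112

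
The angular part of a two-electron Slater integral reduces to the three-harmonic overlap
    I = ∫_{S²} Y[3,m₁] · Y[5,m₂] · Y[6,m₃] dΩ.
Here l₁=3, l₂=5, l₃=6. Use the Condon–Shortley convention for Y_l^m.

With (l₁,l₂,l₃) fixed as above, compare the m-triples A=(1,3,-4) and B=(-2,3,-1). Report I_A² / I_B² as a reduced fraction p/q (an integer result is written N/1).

15/32

Same 3,5,6: normalisation and zero-m 3j drop out of the ratio.
A: Δ: 2! 4! 8! / 15! → 1/675675; sum: t=0:+1/322560 t=1:−1/30240 t=2:+1/69120 = -1/64512; 3j²(3 5 6; 1 3 -4) = Δ·Π!·Σ² = 10/1001  (sign -1)
B: Δ: 2! 4! 8! / 15! → 1/675675; sum: t=1:−1/120960 t=2:+1/17280 = 1/20160; 3j²(3 5 6; -2 3 -1) = Δ·Π!·Σ² = 64/3003  (sign -1)
I_A²/I_B² = (10/1001)/(64/3003) = 15/32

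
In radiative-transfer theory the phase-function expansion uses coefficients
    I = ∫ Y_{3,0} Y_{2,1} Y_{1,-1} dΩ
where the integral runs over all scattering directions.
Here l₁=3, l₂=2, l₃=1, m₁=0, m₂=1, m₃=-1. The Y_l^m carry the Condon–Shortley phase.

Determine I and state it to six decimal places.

0.143048

Rules hold: Σm=0, L=6 even, 1≤1≤5.
N = 7·5·3 = 105
Δ = 4!·2!·0!/7! = 1/105
Racah Σ t=2..2: t=2:+1/4 = 1/4
⇒ 3j(3 2 1; 0 0 0)² = 3/35, sgn -1
Racah Σ t=3..3: t=3:−1/12 = -1/12
⇒ 3j(3 2 1; 0 1 -1)² = 1/35, sgn -1
4πI² = N·(3j₀)²·(3jₘ)² = 9/35
I = +1·√(0.257143/4π) = 0.14304817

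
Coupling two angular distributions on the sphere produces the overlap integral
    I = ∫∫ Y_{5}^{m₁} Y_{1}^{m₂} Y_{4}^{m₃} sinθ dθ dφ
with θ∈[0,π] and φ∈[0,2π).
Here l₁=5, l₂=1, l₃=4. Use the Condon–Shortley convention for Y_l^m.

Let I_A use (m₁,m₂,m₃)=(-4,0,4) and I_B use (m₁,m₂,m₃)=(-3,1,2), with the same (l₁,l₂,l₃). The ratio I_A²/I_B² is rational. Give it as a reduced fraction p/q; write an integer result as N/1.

9/28

Same 5,1,4: normalisation and zero-m 3j drop out of the ratio.
A: Δ: 2! 8! 0! / 11! → 1/495; sum: t=1:−1/40320 = -1/40320; 3j²(5 1 4; -4 0 4) = Δ·Π!·Σ² = 1/55  (sign -1)
B: Δ: 2! 8! 0! / 11! → 1/495; sum: t=2:+1/2880 = 1/2880; 3j²(5 1 4; -3 1 2) = Δ·Π!·Σ² = 28/495  (sign +1)
I_A²/I_B² = (1/55)/(28/495) = 9/28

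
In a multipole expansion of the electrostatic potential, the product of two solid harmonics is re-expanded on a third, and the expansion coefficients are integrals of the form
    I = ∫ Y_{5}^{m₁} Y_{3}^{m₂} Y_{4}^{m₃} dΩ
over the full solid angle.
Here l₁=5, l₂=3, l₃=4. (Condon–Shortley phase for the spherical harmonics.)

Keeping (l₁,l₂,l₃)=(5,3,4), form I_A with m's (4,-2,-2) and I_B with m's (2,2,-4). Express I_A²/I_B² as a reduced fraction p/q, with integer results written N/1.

12/7

Shared (l₁,l₂,l₃)=(5,3,4): N and (l;000)² cancel in I_A²/I_B².
A: Δ = 4!·6!·2!/13! = 1/180180; Racah Σ t=0..1: t=0:+1/2880 t=1:−1/8640 = 1/4320; ⇒ 3j(5 3 4; 4 -2 -2)² = 8/429, sgn +1
B: Δ = 4!·6!·2!/13! = 1/180180; Racah Σ t=3..3: t=3:−1/8640 = -1/8640; ⇒ 3j(5 3 4; 2 2 -4)² = 14/1287, sgn -1
I_A²/I_B² = (8/429)/(14/1287) = 12/7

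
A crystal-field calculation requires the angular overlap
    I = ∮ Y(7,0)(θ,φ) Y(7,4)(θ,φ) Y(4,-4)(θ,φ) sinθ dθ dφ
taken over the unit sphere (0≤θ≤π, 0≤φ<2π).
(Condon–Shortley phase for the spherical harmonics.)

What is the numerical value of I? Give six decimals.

0.148272

m-sum 0 ✓  L=18 even ✓  0≤4≤14 ✓
Π(2lᵢ+1) = 15×15×9 = 2025
triangle coeff Δ(7,7,4) = 1/58198140
Σ_t [3,7]: t=3:−1/17418240 t=4:+1/622080 t=5:−1/230400 t=6:+1/622080 t=7:−1/17418240 = -1/806400
(3j)²=2268/230945 [(7 7 4; 0 0 0)], sign=-1
Σ_t [7,7]: t=7:−1/17418240 = -1/17418240
(3j)²=175/12597 [(7 7 4; 0 4 -4)], sign=-1
⇒ 4πI² = 53581500/193947611
I = (+1)√(53581500/193947611/(4π)) = 0.14827239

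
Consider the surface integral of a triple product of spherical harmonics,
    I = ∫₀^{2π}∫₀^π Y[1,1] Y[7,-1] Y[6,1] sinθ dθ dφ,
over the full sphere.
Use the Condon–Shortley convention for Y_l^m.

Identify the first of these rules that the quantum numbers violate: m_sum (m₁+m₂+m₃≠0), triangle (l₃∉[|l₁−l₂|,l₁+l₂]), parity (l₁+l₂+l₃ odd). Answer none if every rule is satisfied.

azimuthal sum: 1 − 1 + 1 = 1  ✗
6 ≤ 6 ≤ 8 (triangle on l)
L = 1 + 7 + 6 = 14 (even)

m_sum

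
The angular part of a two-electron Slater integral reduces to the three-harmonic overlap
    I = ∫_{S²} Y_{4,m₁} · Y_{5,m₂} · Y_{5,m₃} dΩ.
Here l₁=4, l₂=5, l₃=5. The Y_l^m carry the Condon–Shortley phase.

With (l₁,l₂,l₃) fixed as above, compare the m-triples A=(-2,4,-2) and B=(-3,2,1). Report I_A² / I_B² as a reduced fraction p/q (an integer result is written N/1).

6/1

Same 4,5,5: normalisation and zero-m 3j drop out of the ratio.
A: Δ: 4! 4! 6! / 15! → 1/3153150; sum: t=3:−1/25920 t=4:+1/11520 = 1/20736; 3j²(4 5 5; -2 4 -2) = Δ·Π!·Σ² = 5/429  (sign -1)
B: Δ: 4! 4! 6! / 15! → 1/3153150; sum: t=3:−1/6912 t=4:+1/5184 = 1/20736; 3j²(4 5 5; -3 2 1) = Δ·Π!·Σ² = 5/2574  (sign +1)
I_A²/I_B² = (5/429)/(5/2574) = 6/1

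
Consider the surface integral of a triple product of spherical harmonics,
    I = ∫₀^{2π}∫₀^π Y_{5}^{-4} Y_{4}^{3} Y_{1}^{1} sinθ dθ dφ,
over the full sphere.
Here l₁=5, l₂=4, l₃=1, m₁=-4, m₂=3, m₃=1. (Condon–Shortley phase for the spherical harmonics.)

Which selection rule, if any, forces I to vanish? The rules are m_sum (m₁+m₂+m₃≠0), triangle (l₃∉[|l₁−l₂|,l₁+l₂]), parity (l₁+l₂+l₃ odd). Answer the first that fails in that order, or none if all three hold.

m₁+m₂+m₃ = -4 + 3 + 1 = 0  ✓
triangle: |5−4|=1 ≤ l₃=1 ≤ 5+4=9  ✓
parity: l₁+l₂+l₃ = 10 is even  ✓

none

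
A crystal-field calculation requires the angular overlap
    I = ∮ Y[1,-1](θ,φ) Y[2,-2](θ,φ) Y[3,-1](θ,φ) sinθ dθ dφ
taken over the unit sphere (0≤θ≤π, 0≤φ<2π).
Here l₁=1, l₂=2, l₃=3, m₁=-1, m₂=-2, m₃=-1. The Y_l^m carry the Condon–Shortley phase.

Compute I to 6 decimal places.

Σmᵢ = -4 ≠ 0, so the φ-integral vanishes; I = 0

0.000000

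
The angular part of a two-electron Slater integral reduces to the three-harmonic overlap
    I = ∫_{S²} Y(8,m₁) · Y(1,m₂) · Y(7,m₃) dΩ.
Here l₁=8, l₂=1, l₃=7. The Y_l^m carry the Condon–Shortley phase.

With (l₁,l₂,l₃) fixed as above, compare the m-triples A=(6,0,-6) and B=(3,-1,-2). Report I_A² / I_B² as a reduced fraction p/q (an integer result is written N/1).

l's match ⇒ only the (l;m) 3-j factors differ between A and B.
A: triangle coeff Δ(8,1,7) = 1/2040; Σ_t [1,1]: t=1:−1/6227020800 = -1/6227020800; (3j)²=7/510 [(8 1 7; 6 0 -6)], sign=+1
B: triangle coeff Δ(8,1,7) = 1/2040; Σ_t [0,0]: t=0:+1/87091200 = 1/87091200; (3j)²=11/408 [(8 1 7; 3 -1 -2)], sign=-1
I_A²/I_B² = (7/510)/(11/408) = 28/55

28/55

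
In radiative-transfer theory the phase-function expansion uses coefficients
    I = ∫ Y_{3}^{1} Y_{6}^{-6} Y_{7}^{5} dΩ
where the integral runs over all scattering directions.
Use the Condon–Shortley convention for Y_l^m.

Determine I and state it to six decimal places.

0.138620

Checks pass: Σm=0; 16 even; l₃=7∈[3,9].
(2·3+1)(2·6+1)(2·7+1) = 1365
Δ: 2! 4! 10! / 17! → 1/2042040
sum: t=0:+1/207360 t=1:−1/57600 t=2:+1/207360 = -1/129600
3j²(3 6 7; 0 0 0) = Δ·Π!·Σ² = 168/12155  (sign +1)
sum: t=0:+1/29030400 = 1/29030400
3j²(3 6 7; 1 -6 5) = Δ·Π!·Σ² = 99/7735  (sign +1)
combine: 4πI² = 1365·168/12155·99/7735 = 4536/18785
take √, sign +1: I = 0.13862003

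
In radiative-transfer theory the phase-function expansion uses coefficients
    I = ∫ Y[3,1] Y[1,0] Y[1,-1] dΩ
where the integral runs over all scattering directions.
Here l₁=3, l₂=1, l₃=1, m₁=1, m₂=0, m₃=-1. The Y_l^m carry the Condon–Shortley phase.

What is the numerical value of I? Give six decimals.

0.000000

l₃=1 ∉ [2,4] — triangle fails ⇒ I = 0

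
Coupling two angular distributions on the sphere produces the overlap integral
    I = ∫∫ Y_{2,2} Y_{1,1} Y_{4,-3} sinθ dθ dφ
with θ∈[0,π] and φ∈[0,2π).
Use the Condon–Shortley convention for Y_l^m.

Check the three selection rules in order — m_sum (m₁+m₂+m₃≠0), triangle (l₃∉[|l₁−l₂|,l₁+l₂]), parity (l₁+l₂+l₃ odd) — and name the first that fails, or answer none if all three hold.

azimuthal sum: 2 + 1 − 3 = 0  ✓
1 ≤ 4 ≤ 3 (triangle on l)  ✗
L = 2 + 1 + 4 = 7 (odd)

triangle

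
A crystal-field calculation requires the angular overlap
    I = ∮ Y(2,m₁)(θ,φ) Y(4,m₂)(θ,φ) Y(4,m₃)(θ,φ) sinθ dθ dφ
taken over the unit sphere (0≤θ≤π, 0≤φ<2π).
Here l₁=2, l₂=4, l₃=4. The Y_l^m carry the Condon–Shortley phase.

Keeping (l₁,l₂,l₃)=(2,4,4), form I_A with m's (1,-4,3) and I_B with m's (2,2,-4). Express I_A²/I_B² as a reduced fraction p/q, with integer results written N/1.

7/2

Same 2,4,4: normalisation and zero-m 3j drop out of the ratio.
A: Δ: 2! 2! 6! / 11! → 1/13860; sum: t=0:+1/1440 = 1/1440; 3j²(2 4 4; 1 -4 3) = Δ·Π!·Σ² = 7/165  (sign -1)
B: Δ: 2! 2! 6! / 11! → 1/13860; sum: t=0:+1/2880 = 1/2880; 3j²(2 4 4; 2 2 -4) = Δ·Π!·Σ² = 2/165  (sign +1)
I_A²/I_B² = (7/165)/(2/165) = 7/2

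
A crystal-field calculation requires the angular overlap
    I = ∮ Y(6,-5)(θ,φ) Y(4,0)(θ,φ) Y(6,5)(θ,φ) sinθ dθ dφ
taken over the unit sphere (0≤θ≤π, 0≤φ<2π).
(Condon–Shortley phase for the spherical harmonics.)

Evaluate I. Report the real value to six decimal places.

Checks pass: Σm=0; 16 even; l₃=6∈[2,10].
(2·6+1)(2·4+1)(2·6+1) = 1521
Δ: 4! 8! 4! / 17! → 1/15315300
sum: t=0:+1/829440 t=1:−1/25920 t=2:+1/9216 t=3:−1/25920 t=4:+1/829440 = 7/207360
3j²(6 4 6; 0 0 0) = Δ·Π!·Σ² = 28/2431  (sign +1)
sum: t=3:−1/1451520 t=4:+1/2903040 = -1/2903040
3j²(6 4 6; -5 0 5) = Δ·Π!·Σ² = 11/1547  (sign +1)
combine: 4πI² = 1521·28/2431·11/1547 = 36/289
take √, sign +1: I = 0.09956287

0.099563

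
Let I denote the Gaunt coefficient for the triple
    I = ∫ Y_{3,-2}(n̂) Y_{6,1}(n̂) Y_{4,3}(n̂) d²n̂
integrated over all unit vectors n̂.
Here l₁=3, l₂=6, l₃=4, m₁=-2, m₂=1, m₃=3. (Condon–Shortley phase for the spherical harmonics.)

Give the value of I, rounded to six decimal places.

m-sum = -2 + 1 + 3 = 2 ≠ 0 ⇒ I = 0

0.000000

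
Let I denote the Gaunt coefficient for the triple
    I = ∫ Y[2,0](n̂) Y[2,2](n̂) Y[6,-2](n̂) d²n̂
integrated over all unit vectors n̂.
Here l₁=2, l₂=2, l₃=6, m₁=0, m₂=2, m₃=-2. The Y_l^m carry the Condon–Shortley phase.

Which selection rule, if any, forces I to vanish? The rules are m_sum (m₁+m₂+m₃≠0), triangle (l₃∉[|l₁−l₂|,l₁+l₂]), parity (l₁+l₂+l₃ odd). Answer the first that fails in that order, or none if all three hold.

m₁+m₂+m₃ = 0 + 2 − 2 = 0  ✓
triangle: |2−2|=0 ≤ l₃=6 ≤ 2+2=4  ✗
parity: l₁+l₂+l₃ = 10 is even

triangle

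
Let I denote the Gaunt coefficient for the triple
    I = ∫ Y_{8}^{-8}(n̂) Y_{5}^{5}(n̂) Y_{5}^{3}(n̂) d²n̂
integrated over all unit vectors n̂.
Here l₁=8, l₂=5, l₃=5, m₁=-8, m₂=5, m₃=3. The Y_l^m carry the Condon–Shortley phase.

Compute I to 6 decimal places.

Rules hold: Σm=0, L=18 even, 3≤5≤13.
N = 17·11·11 = 2057
Δ = 8!·8!·2!/19! = 1/37413090
Racah Σ t=3..5: t=3:−1/1036800 t=4:+1/331776 t=5:−1/1036800 = 1/921600
⇒ 3j(8 5 5; 0 0 0)² = 490/46189, sgn -1
Racah Σ t=8..8: t=8:+1/3251404800 = 1/3251404800
⇒ 3j(8 5 5; -8 5 3)² = 5/323, sgn +1
4πI² = N·(3j₀)²·(3jₘ)² = 26950/79781
I = -1·√(0.3378/4π) = -0.16395502

-0.163955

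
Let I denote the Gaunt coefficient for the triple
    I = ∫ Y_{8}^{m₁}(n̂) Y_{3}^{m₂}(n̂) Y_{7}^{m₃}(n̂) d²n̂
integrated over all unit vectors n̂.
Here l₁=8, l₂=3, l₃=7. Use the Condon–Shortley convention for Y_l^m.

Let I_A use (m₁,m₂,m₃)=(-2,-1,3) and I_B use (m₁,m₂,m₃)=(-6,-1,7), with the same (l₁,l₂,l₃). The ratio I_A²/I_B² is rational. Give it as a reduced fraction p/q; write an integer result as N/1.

16820/24843

Shared (l₁,l₂,l₃)=(8,3,7): N and (l;000)² cancel in I_A²/I_B².
A: Δ = 4!·12!·2!/19! = 1/5290740; Racah Σ t=0..2: t=0:+1/348364800 t=1:−1/13063680 t=2:+1/7741440 = 29/522547200; ⇒ 3j(8 3 7; -2 -1 3)² = 1682/264537, sgn +1
B: Δ = 4!·12!·2!/19! = 1/5290740; Racah Σ t=2..2: t=2:+1/3832012800 = 1/3832012800; ⇒ 3j(8 3 7; -6 -1 7)² = 91/9690, sgn +1
I_A²/I_B² = (1682/264537)/(91/9690) = 16820/24843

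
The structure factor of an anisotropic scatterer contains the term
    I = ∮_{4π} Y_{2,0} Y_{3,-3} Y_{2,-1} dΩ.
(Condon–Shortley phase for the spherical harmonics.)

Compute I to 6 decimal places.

Σmᵢ = -4 ≠ 0, so the φ-integral vanishes; I = 0

0.000000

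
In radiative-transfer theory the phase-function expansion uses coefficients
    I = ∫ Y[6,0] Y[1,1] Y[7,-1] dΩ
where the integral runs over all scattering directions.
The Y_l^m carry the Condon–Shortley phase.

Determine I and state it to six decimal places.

Checks pass: Σm=0; 14 even; l₃=7∈[5,7].
(2·6+1)(2·1+1)(2·7+1) = 585
Δ: 0! 12! 2! / 15! → 1/1365
sum: t=0:+1/518400 = 1/518400
3j²(6 1 7; 0 0 0) = Δ·Π!·Σ² = 7/195  (sign -1)
sum: t=0:+1/1036800 = 1/1036800
3j²(6 1 7; 0 1 -1) = Δ·Π!·Σ² = 4/195  (sign +1)
combine: 4πI² = 585·7/195·4/195 = 28/65
take √, sign -1: I = -0.18514731

-0.185147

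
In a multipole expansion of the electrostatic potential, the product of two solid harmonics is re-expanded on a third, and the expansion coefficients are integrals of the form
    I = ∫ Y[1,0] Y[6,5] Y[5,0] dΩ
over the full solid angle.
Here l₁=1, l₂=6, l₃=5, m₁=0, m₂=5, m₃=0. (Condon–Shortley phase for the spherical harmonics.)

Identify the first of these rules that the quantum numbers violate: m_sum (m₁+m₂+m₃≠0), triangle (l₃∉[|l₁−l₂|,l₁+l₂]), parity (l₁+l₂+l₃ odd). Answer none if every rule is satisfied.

azimuthal sum: 0 + 5 + 0 = 5  ✗
5 ≤ 5 ≤ 7 (triangle on l)
L = 1 + 6 + 5 = 12 (even)

m_sum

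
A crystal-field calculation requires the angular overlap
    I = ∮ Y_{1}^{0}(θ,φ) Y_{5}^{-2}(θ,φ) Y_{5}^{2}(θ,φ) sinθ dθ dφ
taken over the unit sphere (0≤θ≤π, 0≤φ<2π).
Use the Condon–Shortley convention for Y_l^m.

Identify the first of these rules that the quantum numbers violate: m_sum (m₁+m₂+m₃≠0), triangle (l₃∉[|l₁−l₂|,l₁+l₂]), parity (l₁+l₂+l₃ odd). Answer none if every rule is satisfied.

m₁+m₂+m₃ = 0 − 2 + 2 = 0  ✓
triangle: |1−5|=4 ≤ l₃=5 ≤ 1+5=6  ✓
parity: l₁+l₂+l₃ = 11 is odd  ✗

parity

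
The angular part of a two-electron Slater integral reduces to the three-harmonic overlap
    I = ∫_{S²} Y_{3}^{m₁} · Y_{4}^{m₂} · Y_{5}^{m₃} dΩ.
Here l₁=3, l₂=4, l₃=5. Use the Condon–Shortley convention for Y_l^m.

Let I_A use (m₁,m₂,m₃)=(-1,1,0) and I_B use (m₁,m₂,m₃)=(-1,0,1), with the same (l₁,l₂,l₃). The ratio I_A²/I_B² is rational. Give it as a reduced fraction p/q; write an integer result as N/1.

3/242

l's match ⇒ only the (l;m) 3-j factors differ between A and B.
A: triangle coeff Δ(3,4,5) = 1/180180; Σ_t [0,2]: t=0:+1/5760 t=1:−1/288 t=2:+1/288 = 1/5760; (3j)²=1/12012 [(3 4 5; -1 1 0)], sign=-1
B: triangle coeff Δ(3,4,5) = 1/180180; Σ_t [0,2]: t=0:+1/2304 t=1:−1/216 t=2:+1/384 = -11/6912; (3j)²=11/1638 [(3 4 5; -1 0 1)], sign=-1
I_A²/I_B² = (1/12012)/(11/1638) = 3/242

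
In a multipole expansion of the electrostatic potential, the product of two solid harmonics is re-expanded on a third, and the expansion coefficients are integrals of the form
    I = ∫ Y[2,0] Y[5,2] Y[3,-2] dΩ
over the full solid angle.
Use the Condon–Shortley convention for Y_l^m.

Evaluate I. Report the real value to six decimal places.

0.190188

m-sum 0 ✓  L=10 even ✓  3≤3≤7 ✓
Π(2lᵢ+1) = 5×11×7 = 385
triangle coeff Δ(2,5,3) = 1/2310
Σ_t [2,2]: t=2:+1/144 = 1/144
(3j)²=10/231 [(2 5 3; 0 0 0)], sign=-1
Σ_t [2,2]: t=2:+1/480 = 1/480
(3j)²=3/110 [(2 5 3; 0 2 -2)], sign=-1
⇒ 4πI² = 5/11
I = (+1)√(5/11/(4π)) = 0.19018827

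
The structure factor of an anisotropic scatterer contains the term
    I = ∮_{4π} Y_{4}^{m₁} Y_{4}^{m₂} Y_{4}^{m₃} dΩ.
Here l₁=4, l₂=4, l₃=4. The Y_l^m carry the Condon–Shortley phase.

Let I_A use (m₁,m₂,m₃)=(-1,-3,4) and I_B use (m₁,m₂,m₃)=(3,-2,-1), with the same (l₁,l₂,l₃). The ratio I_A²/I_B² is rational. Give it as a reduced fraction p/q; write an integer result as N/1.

l's match ⇒ only the (l;m) 3-j factors differ between A and B.
A: triangle coeff Δ(4,4,4) = 1/450450; Σ_t [1,1]: t=1:−1/3456 = -1/3456; (3j)²=35/1287 [(4 4 4; -1 -3 4)], sign=-1
B: triangle coeff Δ(4,4,4) = 1/450450; Σ_t [0,1]: t=0:+1/576 t=1:−1/864 = 1/1728; (3j)²=5/1287 [(4 4 4; 3 -2 -1)], sign=-1
I_A²/I_B² = (35/1287)/(5/1287) = 7/1

7/1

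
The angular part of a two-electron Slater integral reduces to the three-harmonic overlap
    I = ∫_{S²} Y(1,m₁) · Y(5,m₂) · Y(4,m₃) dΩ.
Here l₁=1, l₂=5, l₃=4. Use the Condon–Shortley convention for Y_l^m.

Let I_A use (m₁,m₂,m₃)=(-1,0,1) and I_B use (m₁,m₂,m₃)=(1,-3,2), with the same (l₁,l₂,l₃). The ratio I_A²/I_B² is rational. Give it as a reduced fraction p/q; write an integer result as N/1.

5/14

l's match ⇒ only the (l;m) 3-j factors differ between A and B.
A: triangle coeff Δ(1,5,4) = 1/495; Σ_t [2,2]: t=2:+1/1440 = 1/1440; (3j)²=2/99 [(1 5 4; -1 0 1)], sign=-1
B: triangle coeff Δ(1,5,4) = 1/495; Σ_t [0,0]: t=0:+1/2880 = 1/2880; (3j)²=28/495 [(1 5 4; 1 -3 2)], sign=+1
I_A²/I_B² = (2/99)/(28/495) = 5/14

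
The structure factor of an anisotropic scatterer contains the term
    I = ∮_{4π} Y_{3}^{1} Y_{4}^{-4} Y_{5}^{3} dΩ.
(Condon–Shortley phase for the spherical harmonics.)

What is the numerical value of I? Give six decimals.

0.169606

Rules hold: Σm=0, L=12 even, 1≤5≤7.
N = 7·9·11 = 693
Δ = 2!·4!·6!/13! = 1/180180
Racah Σ t=0..2: t=0:+1/576 t=1:−1/144 t=2:+1/576 = -1/288
⇒ 3j(3 4 5; 0 0 0)² = 20/1001, sgn +1
Racah Σ t=0..0: t=0:+1/5760 = 1/5760
⇒ 3j(3 4 5; 1 -4 3)² = 56/2145, sgn +1
4πI² = N·(3j₀)²·(3jₘ)² = 672/1859
I = +1·√(0.361485/4π) = 0.16960553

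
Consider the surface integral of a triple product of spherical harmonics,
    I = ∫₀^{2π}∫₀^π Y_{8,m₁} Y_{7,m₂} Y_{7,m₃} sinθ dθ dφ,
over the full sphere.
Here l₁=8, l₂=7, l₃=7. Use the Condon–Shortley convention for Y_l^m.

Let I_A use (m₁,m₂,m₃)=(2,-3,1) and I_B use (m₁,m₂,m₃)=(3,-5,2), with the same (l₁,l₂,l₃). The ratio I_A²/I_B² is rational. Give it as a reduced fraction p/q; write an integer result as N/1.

169/289

Shared (l₁,l₂,l₃)=(8,7,7): N and (l;000)² cancel in I_A²/I_B².
A: Δ = 8!·8!·6!/23! = 1/22086194130; Racah Σ t=0..4: t=0:+1/2786918400 t=1:−1/130636800 t=2:+1/39813120 t=3:−1/62208000 t=4:+1/597196800 = 143/41803776000; ⇒ 3j(8 7 7; 2 -3 1)² = 26/7429, sgn +1
B: Δ = 8!·8!·6!/23! = 1/22086194130; Racah Σ t=0..2: t=0:+1/1393459200 t=1:−1/348364800 t=2:+1/746496000 = -17/20901888000; ⇒ 3j(8 7 7; 3 -5 2)² = 34/5681, sgn +1
I_A²/I_B² = (26/7429)/(34/5681) = 169/289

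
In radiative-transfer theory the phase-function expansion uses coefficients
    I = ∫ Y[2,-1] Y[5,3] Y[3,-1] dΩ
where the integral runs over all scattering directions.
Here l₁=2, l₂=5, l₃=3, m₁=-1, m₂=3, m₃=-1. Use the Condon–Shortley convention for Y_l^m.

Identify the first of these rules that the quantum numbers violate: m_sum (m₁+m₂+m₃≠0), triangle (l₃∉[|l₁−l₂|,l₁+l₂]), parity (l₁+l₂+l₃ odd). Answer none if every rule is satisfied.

m₁+m₂+m₃ = -1 + 3 − 1 = 1  ✗
triangle: |2−5|=3 ≤ l₃=3 ≤ 2+5=7
parity: l₁+l₂+l₃ = 10 is even

m_sum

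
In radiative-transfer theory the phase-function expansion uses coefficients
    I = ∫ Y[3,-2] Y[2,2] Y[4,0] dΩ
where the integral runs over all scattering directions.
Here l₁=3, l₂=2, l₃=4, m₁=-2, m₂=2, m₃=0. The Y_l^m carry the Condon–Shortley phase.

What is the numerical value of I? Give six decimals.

0.000000

l₁+l₂+l₃=9 is odd: 3j(l;000)=0 ⇒ I=0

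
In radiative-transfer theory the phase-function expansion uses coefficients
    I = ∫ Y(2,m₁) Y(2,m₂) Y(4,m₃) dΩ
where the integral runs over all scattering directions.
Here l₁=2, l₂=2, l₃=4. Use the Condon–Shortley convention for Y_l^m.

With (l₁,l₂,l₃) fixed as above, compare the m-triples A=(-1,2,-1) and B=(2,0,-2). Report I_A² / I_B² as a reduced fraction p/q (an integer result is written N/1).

1/3

Same 2,2,4: normalisation and zero-m 3j drop out of the ratio.
A: Δ: 0! 4! 4! / 9! → 1/630; sum: t=0:+1/144 = 1/144; 3j²(2 2 4; -1 2 -1) = Δ·Π!·Σ² = 1/126  (sign -1)
B: Δ: 0! 4! 4! / 9! → 1/630; sum: t=0:+1/96 = 1/96; 3j²(2 2 4; 2 0 -2) = Δ·Π!·Σ² = 1/42  (sign +1)
I_A²/I_B² = (1/126)/(1/42) = 1/3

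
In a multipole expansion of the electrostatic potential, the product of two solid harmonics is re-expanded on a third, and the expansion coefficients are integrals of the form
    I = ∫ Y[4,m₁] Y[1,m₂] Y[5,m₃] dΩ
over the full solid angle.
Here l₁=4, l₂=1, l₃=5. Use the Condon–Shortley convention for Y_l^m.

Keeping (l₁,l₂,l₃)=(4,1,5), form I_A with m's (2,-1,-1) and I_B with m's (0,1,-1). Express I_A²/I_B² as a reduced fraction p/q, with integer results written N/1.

l's match ⇒ only the (l;m) 3-j factors differ between A and B.
A: triangle coeff Δ(4,1,5) = 1/495; Σ_t [0,0]: t=0:+1/2880 = 1/2880; (3j)²=2/165 [(4 1 5; 2 -1 -1)], sign=+1
B: triangle coeff Δ(4,1,5) = 1/495; Σ_t [0,0]: t=0:+1/1152 = 1/1152; (3j)²=1/33 [(4 1 5; 0 1 -1)], sign=+1
I_A²/I_B² = (2/165)/(1/33) = 2/5

2/5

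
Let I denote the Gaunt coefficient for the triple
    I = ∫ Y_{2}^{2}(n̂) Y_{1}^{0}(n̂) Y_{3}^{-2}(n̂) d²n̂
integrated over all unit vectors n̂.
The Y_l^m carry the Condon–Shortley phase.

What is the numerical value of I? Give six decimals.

0.184674

m-sum 0 ✓  L=6 even ✓  1≤3≤3 ✓
Π(2lᵢ+1) = 5×3×7 = 105
triangle coeff Δ(2,1,3) = 1/105
Σ_t [0,0]: t=0:+1/4 = 1/4
(3j)²=3/35 [(2 1 3; 0 0 0)], sign=-1
Σ_t [0,0]: t=0:+1/24 = 1/24
(3j)²=1/21 [(2 1 3; 2 0 -2)], sign=-1
⇒ 4πI² = 3/7
I = (+1)√(3/7/(4π)) = 0.18467439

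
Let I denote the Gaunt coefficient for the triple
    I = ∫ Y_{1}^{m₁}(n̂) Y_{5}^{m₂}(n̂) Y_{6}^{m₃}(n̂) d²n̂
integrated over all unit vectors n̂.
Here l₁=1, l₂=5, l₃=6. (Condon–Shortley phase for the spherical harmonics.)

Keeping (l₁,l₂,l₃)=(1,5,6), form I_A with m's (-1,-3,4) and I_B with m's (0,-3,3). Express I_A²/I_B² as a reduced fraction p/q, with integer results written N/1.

Shared (l₁,l₂,l₃)=(1,5,6): N and (l;000)² cancel in I_A²/I_B².
A: Δ = 0!·2!·10!/13! = 1/858; Racah Σ t=0..0: t=0:+1/161280 = 1/161280; ⇒ 3j(1 5 6; -1 -3 4)² = 15/286, sgn +1
B: Δ = 0!·2!·10!/13! = 1/858; Racah Σ t=0..0: t=0:+1/80640 = 1/80640; ⇒ 3j(1 5 6; 0 -3 3)² = 9/286, sgn -1
I_A²/I_B² = (15/286)/(9/286) = 5/3

5/3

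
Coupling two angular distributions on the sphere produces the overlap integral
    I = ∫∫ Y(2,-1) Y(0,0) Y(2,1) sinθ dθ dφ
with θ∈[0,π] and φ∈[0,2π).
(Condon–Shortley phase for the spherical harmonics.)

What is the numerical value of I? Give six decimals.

m-sum 0 ✓  L=4 even ✓  2≤2≤2 ✓
Π(2lᵢ+1) = 5×1×5 = 25
triangle coeff Δ(2,0,2) = 1/5
Σ_t [0,0]: t=0:+1/4 = 1/4
(3j)²=1/5 [(2 0 2; 0 0 0)], sign=+1
Σ_t [0,0]: t=0:+1/6 = 1/6
(3j)²=1/5 [(2 0 2; -1 0 1)], sign=-1
⇒ 4πI² = 1/1
I = (-1)√(1/1/(4π)) = -0.28209479

-0.282095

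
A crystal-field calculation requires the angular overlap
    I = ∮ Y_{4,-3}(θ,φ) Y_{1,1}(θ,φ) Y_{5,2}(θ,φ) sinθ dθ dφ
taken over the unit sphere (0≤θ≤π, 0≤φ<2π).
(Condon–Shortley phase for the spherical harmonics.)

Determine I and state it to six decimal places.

0.085055

m-sum 0 ✓  L=10 even ✓  3≤5≤5 ✓
Π(2lᵢ+1) = 9×3×11 = 297
triangle coeff Δ(4,1,5) = 1/495
Σ_t [0,0]: t=0:+1/576 = 1/576
(3j)²=5/99 [(4 1 5; 0 0 0)], sign=-1
Σ_t [0,0]: t=0:+1/10080 = 1/10080
(3j)²=1/165 [(4 1 5; -3 1 2)], sign=-1
⇒ 4πI² = 1/11
I = (+1)√(1/11/(4π)) = 0.08505478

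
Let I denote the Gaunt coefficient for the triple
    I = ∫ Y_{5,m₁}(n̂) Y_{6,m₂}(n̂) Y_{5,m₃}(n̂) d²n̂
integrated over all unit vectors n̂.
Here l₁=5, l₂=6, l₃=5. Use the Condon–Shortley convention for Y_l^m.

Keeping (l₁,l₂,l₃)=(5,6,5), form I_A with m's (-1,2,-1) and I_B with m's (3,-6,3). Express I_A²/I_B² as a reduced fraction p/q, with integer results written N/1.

5/11

l's match ⇒ only the (l;m) 3-j factors differ between A and B.
A: triangle coeff Δ(5,6,5) = 1/28588560; Σ_t [2,6]: t=2:+1/829440 t=3:−1/25920 t=4:+1/9216 t=5:−1/25920 t=6:+1/829440 = 7/207360; (3j)²=28/2431 [(5 6 5; -1 2 -1)], sign=+1
B: triangle coeff Δ(5,6,5) = 1/28588560; Σ_t [0,0]: t=0:+1/2073600 = 1/2073600; (3j)²=28/1105 [(5 6 5; 3 -6 3)], sign=+1
I_A²/I_B² = (28/2431)/(28/1105) = 5/11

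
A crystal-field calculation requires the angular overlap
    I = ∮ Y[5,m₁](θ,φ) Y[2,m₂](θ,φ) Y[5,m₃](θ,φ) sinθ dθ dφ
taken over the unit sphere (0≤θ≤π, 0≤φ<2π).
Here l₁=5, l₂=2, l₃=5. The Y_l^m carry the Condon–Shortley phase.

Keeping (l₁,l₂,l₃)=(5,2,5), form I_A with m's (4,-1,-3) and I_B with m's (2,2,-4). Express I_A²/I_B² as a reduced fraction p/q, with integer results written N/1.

Shared (l₁,l₂,l₃)=(5,2,5): N and (l;000)² cancel in I_A²/I_B².
A: Δ = 2!·8!·2!/13! = 1/38610; Racah Σ t=0..1: t=0:+1/10080 t=1:−1/80640 = 1/11520; ⇒ 3j(5 2 5; 4 -1 -3)² = 49/1430, sgn +1
B: Δ = 2!·8!·2!/13! = 1/38610; Racah Σ t=2..2: t=2:+1/20160 = 1/20160; ⇒ 3j(5 2 5; 2 2 -4)² = 12/715, sgn -1
I_A²/I_B² = (49/1430)/(12/715) = 49/24

49/24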